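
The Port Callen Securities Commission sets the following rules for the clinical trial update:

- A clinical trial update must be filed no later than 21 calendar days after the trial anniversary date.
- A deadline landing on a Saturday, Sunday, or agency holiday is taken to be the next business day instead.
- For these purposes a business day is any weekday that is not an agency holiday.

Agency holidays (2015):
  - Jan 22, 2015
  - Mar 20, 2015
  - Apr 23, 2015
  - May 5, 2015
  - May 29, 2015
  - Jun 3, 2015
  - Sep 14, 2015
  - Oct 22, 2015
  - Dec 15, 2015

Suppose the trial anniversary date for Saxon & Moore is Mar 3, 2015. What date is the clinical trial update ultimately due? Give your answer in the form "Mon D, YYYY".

Trigger date Mar 3, 2015 + 21 calendar days = Mar 24, 2015.
Mar 24, 2015 is a Tuesday and not a listed holiday, so it stands.
Final deadline: Mar 24, 2015.

Mar 24, 2015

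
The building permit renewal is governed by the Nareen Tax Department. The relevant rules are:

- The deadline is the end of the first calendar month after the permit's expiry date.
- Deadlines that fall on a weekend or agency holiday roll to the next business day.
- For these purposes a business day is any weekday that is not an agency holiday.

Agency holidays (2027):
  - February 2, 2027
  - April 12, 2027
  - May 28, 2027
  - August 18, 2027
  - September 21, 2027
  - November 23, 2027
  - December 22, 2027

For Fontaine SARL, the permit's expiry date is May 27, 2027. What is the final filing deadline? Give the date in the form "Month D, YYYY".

June 30, 2027

1 month after May 27, 2027 is June 2027; that month ends on June 30, 2027.
June 30, 2027 is a Wednesday and not a listed holiday, so it stands.
The final due date is June 30, 2027.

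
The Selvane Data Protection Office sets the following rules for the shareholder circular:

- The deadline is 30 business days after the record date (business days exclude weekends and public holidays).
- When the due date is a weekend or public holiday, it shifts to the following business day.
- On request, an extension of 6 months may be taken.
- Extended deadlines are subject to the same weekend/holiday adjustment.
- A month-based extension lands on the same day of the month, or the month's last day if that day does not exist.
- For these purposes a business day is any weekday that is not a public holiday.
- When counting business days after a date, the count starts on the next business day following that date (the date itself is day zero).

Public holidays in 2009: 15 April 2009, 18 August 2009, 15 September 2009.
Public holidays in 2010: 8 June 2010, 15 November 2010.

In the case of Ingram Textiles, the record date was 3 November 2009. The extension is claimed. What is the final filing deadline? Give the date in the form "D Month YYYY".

15 June 2010

Starting the day after 3 November 2009 and counting 30 business days lands on 15 December 2009.
15 December 2009 is a Tuesday and not a listed holiday, so it stands.
The 6 months extension carries 15 December 2009 to 15 June 2010.
15 June 2010 (Tuesday) is already a business day.
Final deadline: 15 June 2010.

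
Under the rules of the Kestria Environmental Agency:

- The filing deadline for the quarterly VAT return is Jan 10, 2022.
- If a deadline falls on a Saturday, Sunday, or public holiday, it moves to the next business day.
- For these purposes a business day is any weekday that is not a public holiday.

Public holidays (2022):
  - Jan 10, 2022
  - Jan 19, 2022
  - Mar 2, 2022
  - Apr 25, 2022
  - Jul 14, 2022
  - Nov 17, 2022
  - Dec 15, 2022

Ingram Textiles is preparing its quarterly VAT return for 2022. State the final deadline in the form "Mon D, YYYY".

Start from the fixed due date, Jan 10, 2022.
Jan 10, 2022 is a listed holiday; the next business day is Jan 11, 2022 (Tuesday).
Final deadline: Jan 11, 2022.

Jan 11, 2022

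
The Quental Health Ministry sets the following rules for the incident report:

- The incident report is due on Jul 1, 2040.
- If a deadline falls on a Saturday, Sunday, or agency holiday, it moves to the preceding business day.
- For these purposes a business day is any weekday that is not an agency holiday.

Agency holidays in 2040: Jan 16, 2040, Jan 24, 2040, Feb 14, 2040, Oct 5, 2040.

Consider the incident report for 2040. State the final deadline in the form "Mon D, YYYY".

Jun 29, 2040

The statutory due date is Jul 1, 2040.
Jul 1, 2040 is a Sunday; the preceding business day is Jun 29, 2040 (Friday).
The final due date is Jun 29, 2040.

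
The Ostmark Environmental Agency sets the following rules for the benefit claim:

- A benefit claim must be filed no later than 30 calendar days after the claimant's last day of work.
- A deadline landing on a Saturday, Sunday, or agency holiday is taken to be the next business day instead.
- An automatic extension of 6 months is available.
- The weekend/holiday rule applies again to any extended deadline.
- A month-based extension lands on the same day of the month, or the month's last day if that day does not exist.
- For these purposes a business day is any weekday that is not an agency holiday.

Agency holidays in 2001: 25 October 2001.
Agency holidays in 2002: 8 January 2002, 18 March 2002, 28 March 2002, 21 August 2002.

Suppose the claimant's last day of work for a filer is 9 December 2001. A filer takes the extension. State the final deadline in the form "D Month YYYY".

9 July 2002

30 calendar days after 9 December 2001 is 8 January 2002.
8 January 2002 falls on a listed holiday. Rolling to the next business day gives 9 January 2002, a Wednesday.
The 6 months extension carries 9 January 2002 to 9 July 2002.
9 July 2002 (Tuesday) is already a business day.
The final due date is 9 July 2002.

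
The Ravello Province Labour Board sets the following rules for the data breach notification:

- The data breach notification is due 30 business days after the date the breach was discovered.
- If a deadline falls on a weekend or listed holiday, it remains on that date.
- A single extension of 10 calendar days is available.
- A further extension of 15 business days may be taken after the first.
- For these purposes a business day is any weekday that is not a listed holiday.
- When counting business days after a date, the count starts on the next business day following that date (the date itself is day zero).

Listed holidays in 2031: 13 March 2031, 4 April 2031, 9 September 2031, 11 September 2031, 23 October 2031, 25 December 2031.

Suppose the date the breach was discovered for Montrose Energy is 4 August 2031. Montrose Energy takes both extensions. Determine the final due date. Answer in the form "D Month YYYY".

Starting the day after 4 August 2031 and counting 30 business days lands on 17 September 2031.
No adjustment is made for weekends or holidays, so 17 September 2031 stands.
With the 10-day extension, 17 September 2031 becomes 27 September 2031.
27 September 2031 is a Saturday; no weekend or holiday adjustment applies.
The 15-business-day extension runs from 27 September 2031 to 17 October 2031.
17 October 2031 falls on a Friday. The rules make no weekend/holiday allowance, so it remains 17 October 2031.
Final deadline: 17 October 2031.

17 October 2031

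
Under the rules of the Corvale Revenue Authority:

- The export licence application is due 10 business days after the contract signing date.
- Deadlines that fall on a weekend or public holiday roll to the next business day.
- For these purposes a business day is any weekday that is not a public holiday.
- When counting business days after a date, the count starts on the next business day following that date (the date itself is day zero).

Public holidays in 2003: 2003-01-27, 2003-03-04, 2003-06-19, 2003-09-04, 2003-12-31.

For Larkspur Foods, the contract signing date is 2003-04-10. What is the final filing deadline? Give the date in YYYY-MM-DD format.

2003-04-24

10 business days after 2003-04-10, excluding weekends and holidays, is 2003-04-24.
2003-04-24 falls on a Thursday, which is a business day, so no adjustment is needed.
The final due date is 2003-04-24.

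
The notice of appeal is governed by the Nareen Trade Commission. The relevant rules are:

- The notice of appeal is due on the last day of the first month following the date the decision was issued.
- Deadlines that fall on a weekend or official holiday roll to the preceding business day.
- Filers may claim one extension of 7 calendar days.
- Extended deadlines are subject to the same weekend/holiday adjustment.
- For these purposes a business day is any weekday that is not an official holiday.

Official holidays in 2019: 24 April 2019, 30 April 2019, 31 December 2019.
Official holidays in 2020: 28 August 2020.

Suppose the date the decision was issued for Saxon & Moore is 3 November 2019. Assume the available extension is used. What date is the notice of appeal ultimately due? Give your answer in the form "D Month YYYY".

1 month after 3 November 2019 is December 2019; that month ends on 31 December 2019.
31 December 2019 falls on a listed holiday. Rolling to the preceding business day gives 30 December 2019, a Monday.
With the 7-day extension, 30 December 2019 becomes 6 January 2020.
6 January 2020 falls on a Monday, which is a business day, so no adjustment is needed.
Deadline: 6 January 2020.

6 January 2020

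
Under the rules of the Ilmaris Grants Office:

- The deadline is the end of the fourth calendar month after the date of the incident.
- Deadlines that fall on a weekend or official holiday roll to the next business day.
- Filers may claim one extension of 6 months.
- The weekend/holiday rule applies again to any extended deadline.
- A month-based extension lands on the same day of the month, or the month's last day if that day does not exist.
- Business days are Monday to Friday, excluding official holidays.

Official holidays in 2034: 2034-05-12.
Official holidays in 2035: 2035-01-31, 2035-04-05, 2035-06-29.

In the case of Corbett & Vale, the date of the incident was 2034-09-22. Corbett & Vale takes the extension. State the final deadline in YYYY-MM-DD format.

2035-08-01

4 months after 2034-09-22 falls in January 2035; the last day of that month is 2035-01-31.
2035-01-31 is a listed holiday, so it moves to the next business day, 2035-02-01 (Thursday).
Add 6 months to 2035-02-01: 2035-08-01.
2035-08-01 falls on a Wednesday, which is a business day, so no adjustment is needed.
Final deadline: 2035-08-01.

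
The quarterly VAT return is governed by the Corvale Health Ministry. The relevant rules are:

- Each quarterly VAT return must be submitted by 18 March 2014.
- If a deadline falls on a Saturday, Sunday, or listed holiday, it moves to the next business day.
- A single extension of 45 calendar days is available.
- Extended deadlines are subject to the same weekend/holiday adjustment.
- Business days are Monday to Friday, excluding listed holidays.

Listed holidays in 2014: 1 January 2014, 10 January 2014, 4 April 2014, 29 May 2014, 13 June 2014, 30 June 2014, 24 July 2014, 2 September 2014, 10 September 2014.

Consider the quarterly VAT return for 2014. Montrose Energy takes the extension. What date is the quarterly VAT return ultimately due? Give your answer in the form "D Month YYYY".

2 May 2014

Start from the fixed due date, 18 March 2014.
18 March 2014 falls on a Tuesday, which is a business day, so no adjustment is needed.
With the 45-day extension, 18 March 2014 becomes 2 May 2014.
2 May 2014 is a Friday and not a listed holiday, so it stands.
Deadline: 2 May 2014.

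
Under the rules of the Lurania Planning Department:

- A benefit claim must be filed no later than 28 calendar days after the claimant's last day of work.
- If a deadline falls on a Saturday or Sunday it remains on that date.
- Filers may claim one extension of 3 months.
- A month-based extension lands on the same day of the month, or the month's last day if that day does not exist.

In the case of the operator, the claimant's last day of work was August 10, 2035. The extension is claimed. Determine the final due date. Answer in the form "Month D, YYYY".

Adding 28 calendar days to August 10, 2035 gives September 7, 2035.
September 7, 2035 is a Friday; no weekend or holiday adjustment applies.
The 3 months extension carries September 7, 2035 to December 7, 2035.
December 7, 2035 is a Friday; no weekend or holiday adjustment applies.
Deadline: December 7, 2035.

December 7, 2035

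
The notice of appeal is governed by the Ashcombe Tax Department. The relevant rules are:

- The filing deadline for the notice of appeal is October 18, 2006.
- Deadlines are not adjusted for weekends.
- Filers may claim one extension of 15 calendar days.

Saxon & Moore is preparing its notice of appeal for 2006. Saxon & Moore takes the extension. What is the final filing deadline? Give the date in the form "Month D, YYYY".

November 2, 2006

The stated deadline is October 18, 2006.
October 18, 2006 is a Wednesday; no weekend or holiday adjustment applies.
Applying the 15-calendar-day extension: October 18, 2006 + 15 days = November 2, 2006.
November 2, 2006 falls on a Thursday. The rules make no weekend/holiday allowance, so it remains November 2, 2006.
So the filing is due November 2, 2006.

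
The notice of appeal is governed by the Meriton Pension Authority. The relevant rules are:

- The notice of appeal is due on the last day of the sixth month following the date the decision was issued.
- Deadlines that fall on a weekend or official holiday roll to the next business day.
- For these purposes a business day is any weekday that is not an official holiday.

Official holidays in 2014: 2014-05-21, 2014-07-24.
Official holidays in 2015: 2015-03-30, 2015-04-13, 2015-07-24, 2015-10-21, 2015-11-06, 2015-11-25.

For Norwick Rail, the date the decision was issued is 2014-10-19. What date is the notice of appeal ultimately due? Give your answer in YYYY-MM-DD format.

2015-04-30

6 months after 2014-10-19 falls in April 2015; the last day of that month is 2015-04-30.
2015-04-30 falls on a Thursday, which is a business day, so no adjustment is needed.
So the filing is due 2015-04-30.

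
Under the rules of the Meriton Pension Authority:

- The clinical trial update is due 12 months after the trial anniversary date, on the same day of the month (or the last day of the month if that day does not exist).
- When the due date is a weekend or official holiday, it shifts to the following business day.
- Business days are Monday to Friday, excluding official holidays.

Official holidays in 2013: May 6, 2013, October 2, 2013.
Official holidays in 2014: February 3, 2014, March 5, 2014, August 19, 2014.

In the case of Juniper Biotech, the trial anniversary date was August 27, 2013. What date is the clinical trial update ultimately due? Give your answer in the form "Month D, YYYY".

August 27, 2014

12 months from August 27, 2013 is August 27, 2014.
August 27, 2014 is a Wednesday and not a listed holiday, so it stands.
So the filing is due August 27, 2014.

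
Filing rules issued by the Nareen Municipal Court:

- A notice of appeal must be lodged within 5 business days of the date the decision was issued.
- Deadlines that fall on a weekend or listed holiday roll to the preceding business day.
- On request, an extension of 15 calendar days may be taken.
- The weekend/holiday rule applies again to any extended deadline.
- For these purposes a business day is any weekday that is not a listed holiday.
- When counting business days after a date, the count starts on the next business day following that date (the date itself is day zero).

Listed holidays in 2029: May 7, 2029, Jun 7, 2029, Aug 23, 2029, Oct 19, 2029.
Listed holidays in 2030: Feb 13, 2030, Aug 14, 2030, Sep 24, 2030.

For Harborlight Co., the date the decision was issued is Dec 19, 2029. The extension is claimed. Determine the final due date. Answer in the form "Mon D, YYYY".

5 business days after Dec 19, 2029, excluding weekends and holidays, is Dec 26, 2029.
Since Dec 26, 2029 is a Wednesday and not a holiday, the date is unchanged.
Applying the 15-calendar-day extension: Dec 26, 2029 + 15 days = Jan 10, 2030.
Jan 10, 2030 (Thursday) is already a business day.
The final due date is Jan 10, 2030.

Jan 10, 2030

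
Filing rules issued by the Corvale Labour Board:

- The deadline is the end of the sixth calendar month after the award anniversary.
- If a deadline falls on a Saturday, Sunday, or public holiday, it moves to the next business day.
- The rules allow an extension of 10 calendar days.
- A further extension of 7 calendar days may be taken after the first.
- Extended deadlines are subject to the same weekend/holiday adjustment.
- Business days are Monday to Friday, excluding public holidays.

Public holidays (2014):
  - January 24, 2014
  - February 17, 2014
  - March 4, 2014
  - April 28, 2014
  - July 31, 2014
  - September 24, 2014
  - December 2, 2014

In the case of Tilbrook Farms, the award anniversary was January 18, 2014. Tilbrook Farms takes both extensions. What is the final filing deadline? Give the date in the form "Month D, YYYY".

August 18, 2014

6 months after January 18, 2014 is July 2014; that month ends on July 31, 2014.
Because July 31, 2014 is a listed holiday, the deadline becomes August 1, 2014 (Friday).
Applying the 10-calendar-day extension: August 1, 2014 + 10 days = August 11, 2014.
August 11, 2014 (Monday) is already a business day.
Applying the 7-calendar-day extension: August 11, 2014 + 7 days = August 18, 2014.
August 18, 2014 is a Monday and not a listed holiday, so it stands.
The final due date is August 18, 2014.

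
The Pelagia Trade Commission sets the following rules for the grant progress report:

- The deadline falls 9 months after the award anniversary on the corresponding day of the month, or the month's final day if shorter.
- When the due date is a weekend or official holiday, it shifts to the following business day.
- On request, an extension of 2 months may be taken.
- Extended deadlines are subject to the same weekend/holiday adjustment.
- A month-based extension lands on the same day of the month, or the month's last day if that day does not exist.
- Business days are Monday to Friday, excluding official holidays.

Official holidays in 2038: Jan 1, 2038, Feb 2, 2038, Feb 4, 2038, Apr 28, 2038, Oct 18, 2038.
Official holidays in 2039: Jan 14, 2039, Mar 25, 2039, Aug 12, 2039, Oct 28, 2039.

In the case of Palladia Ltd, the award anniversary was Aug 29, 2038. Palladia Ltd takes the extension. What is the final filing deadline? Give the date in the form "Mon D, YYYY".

Moving 9 months forward from Aug 29, 2038 on the corresponding day gives May 29, 2039.
May 29, 2039 falls on a Sunday. Rolling to the next business day gives May 30, 2039, a Monday.
The 2 months extension carries May 30, 2039 to Jul 30, 2039.
Jul 30, 2039 is a Saturday, so it moves to the next business day, Aug 1, 2039 (Monday).
So the filing is due Aug 1, 2039.

Aug 1, 2039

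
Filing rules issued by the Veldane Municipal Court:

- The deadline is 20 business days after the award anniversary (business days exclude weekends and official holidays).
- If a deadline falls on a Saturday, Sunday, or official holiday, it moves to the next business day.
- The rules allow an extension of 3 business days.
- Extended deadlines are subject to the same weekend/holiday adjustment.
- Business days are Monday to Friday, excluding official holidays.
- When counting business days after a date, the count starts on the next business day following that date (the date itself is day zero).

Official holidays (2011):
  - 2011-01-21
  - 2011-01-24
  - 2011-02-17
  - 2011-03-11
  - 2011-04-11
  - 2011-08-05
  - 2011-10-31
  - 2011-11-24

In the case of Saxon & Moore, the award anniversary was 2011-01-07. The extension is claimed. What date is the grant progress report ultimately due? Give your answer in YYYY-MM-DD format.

20 business days after 2011-01-07, excluding weekends and holidays, is 2011-02-08.
2011-02-08 is a Tuesday and not a listed holiday, so it stands.
Applying the 3-business-day extension: 3 business days after 2011-02-08 is 2011-02-11.
2011-02-11 (Friday) is already a business day.
Deadline: 2011-02-11.

2011-02-11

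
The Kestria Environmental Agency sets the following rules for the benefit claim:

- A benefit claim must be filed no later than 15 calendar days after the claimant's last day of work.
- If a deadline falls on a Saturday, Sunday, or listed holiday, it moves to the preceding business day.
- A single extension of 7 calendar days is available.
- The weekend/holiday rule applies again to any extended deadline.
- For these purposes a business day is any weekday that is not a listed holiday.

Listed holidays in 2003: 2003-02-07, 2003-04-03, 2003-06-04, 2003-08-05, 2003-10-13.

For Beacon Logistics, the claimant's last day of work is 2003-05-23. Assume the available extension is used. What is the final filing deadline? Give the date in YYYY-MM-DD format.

Trigger date 2003-05-23 + 15 calendar days = 2003-06-07.
2003-06-07 is a Saturday, so it moves to the preceding business day, 2003-06-06 (Friday).
Add the 7 calendar-day extension to 2003-06-06: 2003-06-13.
2003-06-13 is a Friday and not a listed holiday, so it stands.
Deadline: 2003-06-13.

2003-06-13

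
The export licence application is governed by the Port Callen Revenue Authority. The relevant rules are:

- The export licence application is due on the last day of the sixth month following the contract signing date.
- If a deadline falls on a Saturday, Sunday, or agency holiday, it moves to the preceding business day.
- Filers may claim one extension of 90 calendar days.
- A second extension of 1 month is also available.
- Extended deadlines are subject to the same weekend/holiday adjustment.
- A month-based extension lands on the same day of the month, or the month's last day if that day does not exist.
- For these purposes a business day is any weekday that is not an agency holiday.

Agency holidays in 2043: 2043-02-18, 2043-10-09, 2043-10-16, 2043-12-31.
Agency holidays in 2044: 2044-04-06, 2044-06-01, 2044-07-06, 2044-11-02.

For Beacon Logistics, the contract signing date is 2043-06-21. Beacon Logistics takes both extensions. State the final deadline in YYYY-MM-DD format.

The sixth month after 2043-06-21 is December 2043, whose last day is 2043-12-31.
Because 2043-12-31 is a listed holiday, the deadline becomes 2043-12-30 (Wednesday).
Applying the 90-calendar-day extension: 2043-12-30 + 90 days = 2044-03-29.
2044-03-29 falls on a Tuesday, which is a business day, so no adjustment is needed.
The 1 month extension carries 2044-03-29 to 2044-04-29.
Since 2044-04-29 is a Friday and not a holiday, the date is unchanged.
Deadline: 2044-04-29.

2044-04-29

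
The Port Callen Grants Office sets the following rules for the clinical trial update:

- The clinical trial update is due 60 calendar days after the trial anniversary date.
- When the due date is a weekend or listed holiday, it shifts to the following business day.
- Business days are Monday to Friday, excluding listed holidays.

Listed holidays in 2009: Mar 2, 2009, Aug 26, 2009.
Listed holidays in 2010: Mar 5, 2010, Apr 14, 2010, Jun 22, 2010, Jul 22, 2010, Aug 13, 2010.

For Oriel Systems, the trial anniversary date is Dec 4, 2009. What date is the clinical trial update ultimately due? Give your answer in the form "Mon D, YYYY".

Adding 60 calendar days to Dec 4, 2009 gives Feb 2, 2010.
Feb 2, 2010 (Tuesday) is already a business day.
Final deadline: Feb 2, 2010.

Feb 2, 2010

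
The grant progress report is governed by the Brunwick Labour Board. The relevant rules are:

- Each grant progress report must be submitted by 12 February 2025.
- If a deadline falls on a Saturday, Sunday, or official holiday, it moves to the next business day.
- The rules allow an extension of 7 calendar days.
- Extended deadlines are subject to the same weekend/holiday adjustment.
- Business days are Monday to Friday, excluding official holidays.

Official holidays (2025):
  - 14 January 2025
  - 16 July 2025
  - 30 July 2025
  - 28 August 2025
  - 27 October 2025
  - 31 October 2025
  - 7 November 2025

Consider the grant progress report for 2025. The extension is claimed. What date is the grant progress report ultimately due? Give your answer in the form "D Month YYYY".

The statutory due date is 12 February 2025.
12 February 2025 (Wednesday) is already a business day.
With the 7-day extension, 12 February 2025 becomes 19 February 2025.
19 February 2025 falls on a Wednesday, which is a business day, so no adjustment is needed.
The final due date is 19 February 2025.

19 February 2025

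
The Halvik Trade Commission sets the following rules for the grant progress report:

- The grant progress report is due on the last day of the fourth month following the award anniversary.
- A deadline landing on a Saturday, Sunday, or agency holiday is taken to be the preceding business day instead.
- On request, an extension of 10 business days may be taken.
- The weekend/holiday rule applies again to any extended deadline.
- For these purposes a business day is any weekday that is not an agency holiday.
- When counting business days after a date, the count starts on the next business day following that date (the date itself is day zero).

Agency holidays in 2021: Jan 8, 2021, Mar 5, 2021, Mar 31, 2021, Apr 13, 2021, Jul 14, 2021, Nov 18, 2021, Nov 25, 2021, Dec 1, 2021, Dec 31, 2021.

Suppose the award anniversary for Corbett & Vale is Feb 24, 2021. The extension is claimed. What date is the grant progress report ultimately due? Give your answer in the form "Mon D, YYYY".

The fourth month after Feb 24, 2021 is June 2021, whose last day is Jun 30, 2021.
Jun 30, 2021 falls on a Wednesday, which is a business day, so no adjustment is needed.
Counting 10 further business days from Jun 30, 2021 reaches Jul 15, 2021.
Since Jul 15, 2021 is a Thursday and not a holiday, the date is unchanged.
Final deadline: Jul 15, 2021.

Jul 15, 2021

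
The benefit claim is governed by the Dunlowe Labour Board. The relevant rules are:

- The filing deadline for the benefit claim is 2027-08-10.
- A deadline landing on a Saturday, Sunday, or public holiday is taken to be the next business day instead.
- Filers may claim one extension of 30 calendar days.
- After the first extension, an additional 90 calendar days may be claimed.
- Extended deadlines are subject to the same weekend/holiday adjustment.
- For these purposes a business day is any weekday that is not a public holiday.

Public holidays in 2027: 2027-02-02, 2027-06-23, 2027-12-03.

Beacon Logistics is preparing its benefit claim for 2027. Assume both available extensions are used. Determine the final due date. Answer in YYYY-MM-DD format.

The statutory due date is 2027-08-10.
2027-08-10 (Tuesday) is already a business day.
Add the 30 calendar-day extension to 2027-08-10: 2027-09-09.
2027-09-09 falls on a Thursday, which is a business day, so no adjustment is needed.
Applying the 90-calendar-day extension: 2027-09-09 + 90 days = 2027-12-08.
2027-12-08 (Wednesday) is already a business day.
The final due date is 2027-12-08.

2027-12-08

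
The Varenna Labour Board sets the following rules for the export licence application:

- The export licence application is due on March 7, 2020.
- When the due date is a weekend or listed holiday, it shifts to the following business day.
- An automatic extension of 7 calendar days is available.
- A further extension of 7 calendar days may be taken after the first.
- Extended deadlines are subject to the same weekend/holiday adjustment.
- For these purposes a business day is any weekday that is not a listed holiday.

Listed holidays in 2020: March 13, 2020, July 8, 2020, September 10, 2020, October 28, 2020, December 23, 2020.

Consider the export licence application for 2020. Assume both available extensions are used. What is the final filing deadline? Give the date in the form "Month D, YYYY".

The statutory due date is March 7, 2020.
March 7, 2020 is a Saturday, so it moves to the next business day, March 9, 2020 (Monday).
The 7-calendar-day extension moves the deadline from March 9, 2020 to March 16, 2020.
March 16, 2020 is a Monday and not a listed holiday, so it stands.
The 7-calendar-day extension moves the deadline from March 16, 2020 to March 23, 2020.
Since March 23, 2020 is a Monday and not a holiday, the date is unchanged.
The final due date is March 23, 2020.

March 23, 2020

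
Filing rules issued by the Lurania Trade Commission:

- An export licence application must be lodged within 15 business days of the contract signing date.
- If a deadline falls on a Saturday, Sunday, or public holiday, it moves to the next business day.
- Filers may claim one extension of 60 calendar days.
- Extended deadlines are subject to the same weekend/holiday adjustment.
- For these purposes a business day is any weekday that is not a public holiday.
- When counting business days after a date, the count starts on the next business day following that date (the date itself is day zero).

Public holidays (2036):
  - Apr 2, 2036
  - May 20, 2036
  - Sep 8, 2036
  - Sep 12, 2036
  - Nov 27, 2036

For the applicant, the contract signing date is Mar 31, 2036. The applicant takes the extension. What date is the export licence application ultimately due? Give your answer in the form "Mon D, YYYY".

15 business days after Mar 31, 2036, excluding weekends and holidays, is Apr 22, 2036.
Apr 22, 2036 falls on a Tuesday, which is a business day, so no adjustment is needed.
Add the 60 calendar-day extension to Apr 22, 2036: Jun 21, 2036.
Because Jun 21, 2036 is a Saturday, the deadline becomes Jun 23, 2036 (Monday).
Deadline: Jun 23, 2036.

Jun 23, 2036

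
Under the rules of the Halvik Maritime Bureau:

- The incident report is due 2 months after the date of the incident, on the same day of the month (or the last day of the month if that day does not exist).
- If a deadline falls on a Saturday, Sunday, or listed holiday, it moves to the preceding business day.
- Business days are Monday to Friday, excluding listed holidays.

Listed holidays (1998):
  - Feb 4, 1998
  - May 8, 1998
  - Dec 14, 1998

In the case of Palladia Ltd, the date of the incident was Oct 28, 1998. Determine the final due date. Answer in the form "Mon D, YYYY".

Dec 28, 1998

2 months after Oct 28, 1998, on the same day of the month, is Dec 28, 1998.
Dec 28, 1998 (Monday) is already a business day.
So the filing is due Dec 28, 1998.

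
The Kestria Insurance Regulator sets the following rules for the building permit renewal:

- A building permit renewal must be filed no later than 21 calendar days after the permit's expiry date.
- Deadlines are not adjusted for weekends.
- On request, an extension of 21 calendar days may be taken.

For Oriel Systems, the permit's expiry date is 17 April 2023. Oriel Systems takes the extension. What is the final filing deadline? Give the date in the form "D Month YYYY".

From 17 April 2023, 21 calendar days later is 8 May 2023.
8 May 2023 falls on a Monday. The rules make no weekend/holiday allowance, so it remains 8 May 2023.
Applying the 21-calendar-day extension: 8 May 2023 + 21 days = 29 May 2023.
No adjustment is made for weekends or holidays, so 29 May 2023 stands.
Final deadline: 29 May 2023.

29 May 2023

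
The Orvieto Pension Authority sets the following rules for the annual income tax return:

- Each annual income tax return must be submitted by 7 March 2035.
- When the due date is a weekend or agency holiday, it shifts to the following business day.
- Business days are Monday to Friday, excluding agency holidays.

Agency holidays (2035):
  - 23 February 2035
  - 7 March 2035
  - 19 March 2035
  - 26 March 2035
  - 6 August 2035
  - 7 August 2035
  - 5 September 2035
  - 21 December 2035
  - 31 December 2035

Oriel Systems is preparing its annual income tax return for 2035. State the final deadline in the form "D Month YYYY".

The statutory due date is 7 March 2035.
7 March 2035 is a listed holiday, so it moves to the next business day, 8 March 2035 (Thursday).
So the filing is due 8 March 2035.

8 March 2035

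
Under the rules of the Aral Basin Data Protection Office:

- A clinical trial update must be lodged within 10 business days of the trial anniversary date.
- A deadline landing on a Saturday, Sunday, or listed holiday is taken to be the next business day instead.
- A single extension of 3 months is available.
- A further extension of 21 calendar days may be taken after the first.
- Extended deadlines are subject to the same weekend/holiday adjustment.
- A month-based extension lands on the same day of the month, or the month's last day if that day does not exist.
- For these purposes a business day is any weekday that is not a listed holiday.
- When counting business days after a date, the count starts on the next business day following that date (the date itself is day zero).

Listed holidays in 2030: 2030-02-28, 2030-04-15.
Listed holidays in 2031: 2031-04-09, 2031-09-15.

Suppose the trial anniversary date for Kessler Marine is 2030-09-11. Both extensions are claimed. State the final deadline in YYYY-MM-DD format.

Starting the day after 2030-09-11 and counting 10 business days lands on 2030-09-25.
2030-09-25 is a Wednesday and not a listed holiday, so it stands.
The 3 months extension carries 2030-09-25 to 2030-12-25.
2030-12-25 falls on a Wednesday, which is a business day, so no adjustment is needed.
With the 21-day extension, 2030-12-25 becomes 2031-01-15.
2031-01-15 is a Wednesday and not a listed holiday, so it stands.
Deadline: 2031-01-15.

2031-01-15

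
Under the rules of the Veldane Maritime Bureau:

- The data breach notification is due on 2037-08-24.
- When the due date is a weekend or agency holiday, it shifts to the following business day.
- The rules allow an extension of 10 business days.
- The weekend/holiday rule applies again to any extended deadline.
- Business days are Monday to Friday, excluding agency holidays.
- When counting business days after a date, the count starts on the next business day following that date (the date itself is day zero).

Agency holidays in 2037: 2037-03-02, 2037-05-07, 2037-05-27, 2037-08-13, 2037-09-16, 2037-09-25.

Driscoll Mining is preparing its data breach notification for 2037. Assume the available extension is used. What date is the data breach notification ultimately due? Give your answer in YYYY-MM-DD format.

The statutory due date is 2037-08-24.
2037-08-24 is a Monday and not a listed holiday, so it stands.
Counting 10 further business days from 2037-08-24 reaches 2037-09-07.
2037-09-07 is a Monday and not a listed holiday, so it stands.
Final deadline: 2037-09-07.

2037-09-07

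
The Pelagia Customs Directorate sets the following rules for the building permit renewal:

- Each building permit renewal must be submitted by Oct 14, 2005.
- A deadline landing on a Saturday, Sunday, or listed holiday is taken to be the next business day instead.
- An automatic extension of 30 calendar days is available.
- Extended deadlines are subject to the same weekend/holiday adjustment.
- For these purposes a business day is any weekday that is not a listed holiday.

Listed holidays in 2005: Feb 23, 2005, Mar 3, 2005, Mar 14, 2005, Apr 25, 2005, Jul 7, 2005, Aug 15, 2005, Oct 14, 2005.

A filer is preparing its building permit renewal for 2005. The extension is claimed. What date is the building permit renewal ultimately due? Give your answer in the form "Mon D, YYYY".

Nov 16, 2005

The stated deadline is Oct 14, 2005.
Oct 14, 2005 is a listed holiday, so it moves to the next business day, Oct 17, 2005 (Monday).
Add the 30 calendar-day extension to Oct 17, 2005: Nov 16, 2005.
Nov 16, 2005 is a Wednesday and not a listed holiday, so it stands.
Final deadline: Nov 16, 2005.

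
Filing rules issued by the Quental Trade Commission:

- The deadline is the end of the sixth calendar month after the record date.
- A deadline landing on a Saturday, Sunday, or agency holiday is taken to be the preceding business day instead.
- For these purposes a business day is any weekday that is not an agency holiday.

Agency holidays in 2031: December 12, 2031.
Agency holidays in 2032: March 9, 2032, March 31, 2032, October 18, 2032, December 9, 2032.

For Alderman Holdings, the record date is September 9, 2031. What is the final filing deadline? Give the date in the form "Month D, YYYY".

The sixth month after September 9, 2031 is March 2032, whose last day is March 31, 2032.
March 31, 2032 falls on a listed holiday. Rolling to the preceding business day gives March 30, 2032, a Tuesday.
Deadline: March 30, 2032.

March 30, 2032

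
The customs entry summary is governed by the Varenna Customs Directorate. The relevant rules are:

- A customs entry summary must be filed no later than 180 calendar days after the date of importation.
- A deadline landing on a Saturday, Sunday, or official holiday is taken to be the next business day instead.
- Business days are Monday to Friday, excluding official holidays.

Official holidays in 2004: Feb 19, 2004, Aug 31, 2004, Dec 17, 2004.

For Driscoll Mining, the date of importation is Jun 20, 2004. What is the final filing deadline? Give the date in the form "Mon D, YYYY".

Dec 20, 2004

From Jun 20, 2004, 180 calendar days later is Dec 17, 2004.
Dec 17, 2004 is a listed holiday; the next business day is Dec 20, 2004 (Monday).
So the filing is due Dec 20, 2004.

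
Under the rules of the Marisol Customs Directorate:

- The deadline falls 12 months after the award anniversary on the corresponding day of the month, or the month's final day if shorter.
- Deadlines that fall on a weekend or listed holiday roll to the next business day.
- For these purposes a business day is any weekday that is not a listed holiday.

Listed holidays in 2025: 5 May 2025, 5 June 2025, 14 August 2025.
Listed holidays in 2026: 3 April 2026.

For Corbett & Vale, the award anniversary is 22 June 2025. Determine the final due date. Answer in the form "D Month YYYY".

22 June 2026

Moving 12 months forward from 22 June 2025 on the corresponding day gives 22 June 2026.
22 June 2026 is a Monday and not a listed holiday, so it stands.
The final due date is 22 June 2026.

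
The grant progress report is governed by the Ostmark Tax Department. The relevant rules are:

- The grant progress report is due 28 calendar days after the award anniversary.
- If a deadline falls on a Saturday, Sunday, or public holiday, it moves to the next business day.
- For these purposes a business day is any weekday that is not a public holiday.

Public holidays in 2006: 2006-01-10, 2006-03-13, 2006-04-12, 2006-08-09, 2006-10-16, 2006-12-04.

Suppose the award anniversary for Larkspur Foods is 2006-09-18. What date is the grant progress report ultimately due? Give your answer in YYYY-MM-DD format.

2006-10-17

From 2006-09-18, 28 calendar days later is 2006-10-16.
2006-10-16 is a listed holiday; the next business day is 2006-10-17 (Tuesday).
Deadline: 2006-10-17.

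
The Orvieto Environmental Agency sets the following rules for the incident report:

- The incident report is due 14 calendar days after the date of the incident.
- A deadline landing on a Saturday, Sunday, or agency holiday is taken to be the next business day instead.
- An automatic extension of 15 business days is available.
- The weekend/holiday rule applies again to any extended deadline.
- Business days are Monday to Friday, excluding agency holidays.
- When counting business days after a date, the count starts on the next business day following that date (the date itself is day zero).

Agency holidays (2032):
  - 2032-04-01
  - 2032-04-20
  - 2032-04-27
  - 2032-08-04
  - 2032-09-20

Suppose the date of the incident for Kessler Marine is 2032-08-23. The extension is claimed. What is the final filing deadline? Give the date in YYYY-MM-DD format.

Adding 14 calendar days to 2032-08-23 gives 2032-09-06.
2032-09-06 falls on a Monday, which is a business day, so no adjustment is needed.
Counting 15 further business days from 2032-09-06 reaches 2032-09-28.
Since 2032-09-28 is a Tuesday and not a holiday, the date is unchanged.
So the filing is due 2032-09-28.

2032-09-28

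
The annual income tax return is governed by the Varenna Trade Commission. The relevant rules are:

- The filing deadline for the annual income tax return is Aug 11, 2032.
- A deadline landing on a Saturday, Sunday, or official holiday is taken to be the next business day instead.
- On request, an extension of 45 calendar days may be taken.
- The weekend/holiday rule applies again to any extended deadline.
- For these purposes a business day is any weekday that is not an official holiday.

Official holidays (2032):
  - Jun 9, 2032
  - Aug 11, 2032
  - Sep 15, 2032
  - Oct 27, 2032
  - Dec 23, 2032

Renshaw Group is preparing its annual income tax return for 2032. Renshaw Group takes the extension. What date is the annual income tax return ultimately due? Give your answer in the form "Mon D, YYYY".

Sep 27, 2032

Start from the fixed due date, Aug 11, 2032.
Aug 11, 2032 is a listed holiday; the next business day is Aug 12, 2032 (Thursday).
Applying the 45-calendar-day extension: Aug 12, 2032 + 45 days = Sep 26, 2032.
Because Sep 26, 2032 is a Sunday, the deadline becomes Sep 27, 2032 (Monday).
Deadline: Sep 27, 2032.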